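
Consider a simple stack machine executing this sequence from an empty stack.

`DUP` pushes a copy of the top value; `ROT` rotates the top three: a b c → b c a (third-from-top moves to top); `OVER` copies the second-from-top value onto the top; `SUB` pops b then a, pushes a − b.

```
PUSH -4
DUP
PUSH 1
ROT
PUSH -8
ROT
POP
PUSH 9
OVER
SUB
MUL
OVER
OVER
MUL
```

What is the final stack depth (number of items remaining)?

4

PUSH -4 -> [-4]
DUP     -> [-4, -4]
PUSH 1  -> [-4, -4, 1]
ROT     -> [-4, 1, -4]
PUSH -8 -> [-4, 1, -4, -8]
ROT     -> [-4, -4, -8, 1]
POP     -> [-4, -4, -8]
PUSH 9  -> [-4, -4, -8, 9]
OVER    -> [-4, -4, -8, 9, -8]
SUB     -> [-4, -4, -8, 17]
MUL     -> [-4, -4, -136]
OVER    -> [-4, -4, -136, -4]
OVER    -> [-4, -4, -136, -4, -136]
MUL     -> [-4, -4, -136, 544]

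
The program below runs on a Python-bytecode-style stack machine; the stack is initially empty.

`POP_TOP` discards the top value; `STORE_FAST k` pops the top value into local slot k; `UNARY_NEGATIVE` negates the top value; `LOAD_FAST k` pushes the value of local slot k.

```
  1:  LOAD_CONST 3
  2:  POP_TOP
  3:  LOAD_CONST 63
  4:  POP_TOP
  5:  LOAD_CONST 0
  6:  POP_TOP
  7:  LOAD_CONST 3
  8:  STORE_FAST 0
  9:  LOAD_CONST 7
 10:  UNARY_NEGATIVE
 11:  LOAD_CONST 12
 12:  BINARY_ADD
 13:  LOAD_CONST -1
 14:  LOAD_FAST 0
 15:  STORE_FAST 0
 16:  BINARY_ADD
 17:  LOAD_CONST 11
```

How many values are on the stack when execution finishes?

2

LOAD_CONST 3   : 3
POP_TOP        : (empty)
LOAD_CONST 63  : 63
POP_TOP        : (empty)
LOAD_CONST 0   : 0
POP_TOP        : (empty)
LOAD_CONST 3   : 3
STORE_FAST 0   : (empty)
LOAD_CONST 7   : 7
UNARY_NEGATIVE : -7
LOAD_CONST 12  : -7 12
BINARY_ADD     : 5
LOAD_CONST -1  : 5 -1
LOAD_FAST 0    : 5 -1 3
STORE_FAST 0   : 5 -1
BINARY_ADD     : 4
LOAD_CONST 11  : 4 11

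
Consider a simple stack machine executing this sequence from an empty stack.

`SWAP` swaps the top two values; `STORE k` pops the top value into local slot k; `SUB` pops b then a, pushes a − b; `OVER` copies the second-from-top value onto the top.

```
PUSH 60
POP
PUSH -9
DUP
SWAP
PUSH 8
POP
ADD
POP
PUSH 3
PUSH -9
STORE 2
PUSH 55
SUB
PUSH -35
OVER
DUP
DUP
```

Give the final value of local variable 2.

-9

PUSH 60  -> [60]
POP      -> []
PUSH -9  -> [-9]
DUP      -> [-9, -9]
SWAP     -> [-9, -9]
PUSH 8   -> [-9, -9, 8]
POP      -> [-9, -9]
ADD      -> [-18]
POP      -> []
PUSH 3   -> [3]
PUSH -9  -> [3, -9]
STORE 2  -> [3]
PUSH 55  -> [3, 55]
SUB      -> [-52]
PUSH -35 -> [-52, -35]
OVER     -> [-52, -35, -52]
DUP      -> [-52, -35, -52, -52]
DUP      -> [-52, -35, -52, -52, -52]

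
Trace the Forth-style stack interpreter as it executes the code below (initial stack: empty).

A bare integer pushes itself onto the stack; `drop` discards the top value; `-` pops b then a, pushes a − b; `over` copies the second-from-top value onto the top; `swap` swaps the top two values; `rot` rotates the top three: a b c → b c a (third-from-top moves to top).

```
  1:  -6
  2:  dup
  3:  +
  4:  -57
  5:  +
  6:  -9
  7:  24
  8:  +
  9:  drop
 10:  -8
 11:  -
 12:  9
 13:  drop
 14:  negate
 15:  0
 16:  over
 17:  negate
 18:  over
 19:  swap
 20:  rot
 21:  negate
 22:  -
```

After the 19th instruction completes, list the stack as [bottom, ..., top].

[61, 0, 0, -61]

-6     → -6
dup    → -6 -6
+      → -12
-57    → -12 -57
+      → -69
-9     → -69 -9
24     → -69 -9 24
+      → -69 15
drop   → -69
-8     → -69 -8
-      → -61
9      → -61 9
drop   → -61
negate → 61
0      → 61 0
over   → 61 0 61
negate → 61 0 -61
over   → 61 0 -61 0
swap   → 61 0 0 -61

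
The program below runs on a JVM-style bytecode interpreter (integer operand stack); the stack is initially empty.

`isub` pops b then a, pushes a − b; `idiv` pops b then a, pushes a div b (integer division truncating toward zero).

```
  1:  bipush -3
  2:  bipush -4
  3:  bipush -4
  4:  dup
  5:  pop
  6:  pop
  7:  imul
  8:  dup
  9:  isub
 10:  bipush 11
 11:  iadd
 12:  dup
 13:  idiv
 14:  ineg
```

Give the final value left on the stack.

bipush -3 -> [-3]
bipush -4 -> [-3, -4]
bipush -4 -> [-3, -4, -4]
dup       -> [-3, -4, -4, -4]
pop       -> [-3, -4, -4]
pop       -> [-3, -4]
imul      -> [12]
dup       -> [12, 12]
isub      -> [0]
bipush 11 -> [0, 11]
iadd      -> [11]
dup       -> [11, 11]
idiv      -> [1]
ineg      -> [-1]

-1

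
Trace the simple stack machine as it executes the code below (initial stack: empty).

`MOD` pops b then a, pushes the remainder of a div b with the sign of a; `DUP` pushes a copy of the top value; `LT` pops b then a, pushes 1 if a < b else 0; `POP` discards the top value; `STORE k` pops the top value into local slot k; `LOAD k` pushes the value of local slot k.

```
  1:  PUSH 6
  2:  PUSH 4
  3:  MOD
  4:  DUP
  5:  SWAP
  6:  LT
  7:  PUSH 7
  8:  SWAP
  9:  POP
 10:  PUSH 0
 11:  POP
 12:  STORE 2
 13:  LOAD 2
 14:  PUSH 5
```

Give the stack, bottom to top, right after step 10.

PUSH 6  6
PUSH 4  6 4
MOD     2
DUP     2 2
SWAP    2 2
LT      0
PUSH 7  0 7
SWAP    7 0
POP     7
PUSH 0  7 0

[7, 0]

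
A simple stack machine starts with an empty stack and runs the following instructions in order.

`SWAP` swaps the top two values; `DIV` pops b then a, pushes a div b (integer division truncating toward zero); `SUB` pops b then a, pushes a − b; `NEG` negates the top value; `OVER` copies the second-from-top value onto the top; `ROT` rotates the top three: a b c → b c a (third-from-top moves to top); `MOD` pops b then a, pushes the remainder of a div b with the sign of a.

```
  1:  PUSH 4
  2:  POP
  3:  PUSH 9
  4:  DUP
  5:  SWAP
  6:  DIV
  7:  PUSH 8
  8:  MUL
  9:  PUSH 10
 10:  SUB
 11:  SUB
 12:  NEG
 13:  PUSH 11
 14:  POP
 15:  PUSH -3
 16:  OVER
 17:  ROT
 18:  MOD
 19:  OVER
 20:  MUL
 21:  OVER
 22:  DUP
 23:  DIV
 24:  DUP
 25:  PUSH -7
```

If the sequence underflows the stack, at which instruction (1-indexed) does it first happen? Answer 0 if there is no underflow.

PUSH 4  : 4
POP     : (empty)
PUSH 9  : 9
DUP     : 9 9
SWAP    : 9 9
DIV     : 1
PUSH 8  : 1 8
MUL     : 8
PUSH 10 : 8 10
SUB     : -2
SUB  — needs 2 operands, stack has 1 → underflow

11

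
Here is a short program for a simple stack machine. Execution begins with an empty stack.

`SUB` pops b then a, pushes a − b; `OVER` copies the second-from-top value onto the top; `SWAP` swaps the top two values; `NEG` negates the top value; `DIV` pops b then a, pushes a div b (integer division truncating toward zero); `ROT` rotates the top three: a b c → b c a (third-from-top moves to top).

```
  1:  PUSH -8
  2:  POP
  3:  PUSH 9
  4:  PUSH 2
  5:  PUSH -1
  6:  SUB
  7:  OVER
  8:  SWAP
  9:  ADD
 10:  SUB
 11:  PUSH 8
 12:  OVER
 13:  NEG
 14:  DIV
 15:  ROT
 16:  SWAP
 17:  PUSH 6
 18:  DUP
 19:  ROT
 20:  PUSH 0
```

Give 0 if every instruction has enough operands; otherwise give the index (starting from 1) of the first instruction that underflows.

15

PUSH -8 : -8
POP     : (empty)
PUSH 9  : 9
PUSH 2  : 9 2
PUSH -1 : 9 2 -1
SUB     : 9 3
OVER    : 9 3 9
SWAP    : 9 9 3
ADD     : 9 12
SUB     : -3
PUSH 8  : -3 8
OVER    : -3 8 -3
NEG     : -3 8 3
DIV     : -3 2
ROT  — needs 3 operands, stack has 2 → underflow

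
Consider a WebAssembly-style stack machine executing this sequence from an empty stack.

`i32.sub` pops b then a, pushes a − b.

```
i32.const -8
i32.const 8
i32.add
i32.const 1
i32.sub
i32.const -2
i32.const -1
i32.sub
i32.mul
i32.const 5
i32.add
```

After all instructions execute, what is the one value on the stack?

i32.const -8 : -8
i32.const 8  : -8 8
i32.add      : 0
i32.const 1  : 0 1
i32.sub      : -1
i32.const -2 : -1 -2
i32.const -1 : -1 -2 -1
i32.sub      : -1 -1
i32.mul      : 1
i32.const 5  : 1 5
i32.add      : 6

6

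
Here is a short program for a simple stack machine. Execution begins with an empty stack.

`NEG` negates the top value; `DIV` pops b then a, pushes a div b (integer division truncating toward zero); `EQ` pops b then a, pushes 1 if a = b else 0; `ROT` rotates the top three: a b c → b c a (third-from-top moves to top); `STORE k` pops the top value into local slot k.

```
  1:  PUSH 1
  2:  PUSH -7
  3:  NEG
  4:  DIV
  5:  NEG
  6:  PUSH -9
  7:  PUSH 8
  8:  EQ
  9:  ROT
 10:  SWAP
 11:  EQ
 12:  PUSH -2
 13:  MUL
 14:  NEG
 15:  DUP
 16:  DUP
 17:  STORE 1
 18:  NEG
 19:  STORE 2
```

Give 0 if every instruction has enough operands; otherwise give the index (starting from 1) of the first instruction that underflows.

PUSH 1   1
PUSH -7  1 -7
NEG      1 7
DIV      0
NEG      0
PUSH -9  0 -9
PUSH 8   0 -9 8
EQ       0 0
ROT  — needs 3 operands, stack has 2 → underflow

9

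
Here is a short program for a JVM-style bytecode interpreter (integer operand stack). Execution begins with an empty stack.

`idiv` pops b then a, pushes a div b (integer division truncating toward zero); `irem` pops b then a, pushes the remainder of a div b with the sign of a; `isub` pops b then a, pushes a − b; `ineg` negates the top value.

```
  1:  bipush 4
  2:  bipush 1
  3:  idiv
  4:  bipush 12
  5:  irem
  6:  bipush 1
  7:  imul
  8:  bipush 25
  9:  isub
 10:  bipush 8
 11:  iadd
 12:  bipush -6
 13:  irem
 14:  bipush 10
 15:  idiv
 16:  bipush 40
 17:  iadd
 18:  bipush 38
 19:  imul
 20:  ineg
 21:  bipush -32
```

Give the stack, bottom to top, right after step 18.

bipush 4  : 4
bipush 1  : 4 1
idiv      : 4
bipush 12 : 4 12
irem      : 4
bipush 1  : 4 1
imul      : 4
bipush 25 : 4 25
isub      : -21
bipush 8  : -21 8
iadd      : -13
bipush -6 : -13 -6
irem      : -1
bipush 10 : -1 10
idiv      : 0
bipush 40 : 0 40
iadd      : 40
bipush 38 : 40 38

[40, 38]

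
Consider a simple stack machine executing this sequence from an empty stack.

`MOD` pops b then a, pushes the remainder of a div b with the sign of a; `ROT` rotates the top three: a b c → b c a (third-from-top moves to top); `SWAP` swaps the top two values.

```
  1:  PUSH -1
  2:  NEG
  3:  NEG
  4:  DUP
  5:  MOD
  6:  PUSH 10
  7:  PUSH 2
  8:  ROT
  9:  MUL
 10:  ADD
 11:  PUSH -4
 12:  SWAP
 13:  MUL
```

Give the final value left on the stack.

-40

PUSH -1 : [-1]
NEG     : [1]
NEG     : [-1]
DUP     : [-1, -1]
MOD     : [0]
PUSH 10 : [0, 10]
PUSH 2  : [0, 10, 2]
ROT     : [10, 2, 0]
MUL     : [10, 0]
ADD     : [10]
PUSH -4 : [10, -4]
SWAP    : [-4, 10]
MUL     : [-40]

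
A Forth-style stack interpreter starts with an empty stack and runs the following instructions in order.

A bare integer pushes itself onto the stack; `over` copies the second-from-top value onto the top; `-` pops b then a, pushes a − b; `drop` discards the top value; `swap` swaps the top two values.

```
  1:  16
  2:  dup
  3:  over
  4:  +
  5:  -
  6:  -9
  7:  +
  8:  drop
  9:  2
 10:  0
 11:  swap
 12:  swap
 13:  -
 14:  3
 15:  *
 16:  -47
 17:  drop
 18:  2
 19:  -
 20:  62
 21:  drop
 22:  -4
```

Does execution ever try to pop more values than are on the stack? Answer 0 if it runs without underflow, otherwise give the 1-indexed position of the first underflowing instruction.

16   → 16
dup  → 16 16
over → 16 16 16
+    → 16 32
-    → -16
-9   → -16 -9
+    → -25
drop → (empty)
2    → 2
0    → 2 0
swap → 0 2
swap → 2 0
-    → 2
3    → 2 3
*    → 6
-47  → 6 -47
drop → 6
2    → 6 2
-    → 4
62   → 4 62
drop → 4
-4   → 4 -4

0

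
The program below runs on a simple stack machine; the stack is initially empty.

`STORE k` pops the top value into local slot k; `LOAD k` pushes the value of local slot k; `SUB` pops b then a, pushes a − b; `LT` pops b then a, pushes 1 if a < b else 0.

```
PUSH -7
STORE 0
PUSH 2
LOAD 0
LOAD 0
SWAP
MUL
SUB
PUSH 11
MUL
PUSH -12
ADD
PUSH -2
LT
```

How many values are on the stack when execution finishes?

PUSH -7  → -7
STORE 0  → (empty)
PUSH 2   → 2
LOAD 0   → 2 -7
LOAD 0   → 2 -7 -7
SWAP     → 2 -7 -7
MUL      → 2 49
SUB      → -47
PUSH 11  → -47 11
MUL      → -517
PUSH -12 → -517 -12
ADD      → -529
PUSH -2  → -529 -2
LT       → 1

1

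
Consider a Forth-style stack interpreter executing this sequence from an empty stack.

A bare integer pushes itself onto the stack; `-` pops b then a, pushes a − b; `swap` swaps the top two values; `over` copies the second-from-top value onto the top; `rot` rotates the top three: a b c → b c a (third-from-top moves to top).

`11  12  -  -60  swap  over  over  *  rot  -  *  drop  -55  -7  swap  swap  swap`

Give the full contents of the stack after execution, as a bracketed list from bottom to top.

11    [11]
12    [11, 12]
-     [-1]
-60   [-1, -60]
swap  [-60, -1]
over  [-60, -1, -60]
over  [-60, -1, -60, -1]
*     [-60, -1, 60]
rot   [-1, 60, -60]
-     [-1, 120]
*     [-120]
drop  []
-55   [-55]
-7    [-55, -7]
swap  [-7, -55]
swap  [-55, -7]
swap  [-7, -55]

[-7, -55]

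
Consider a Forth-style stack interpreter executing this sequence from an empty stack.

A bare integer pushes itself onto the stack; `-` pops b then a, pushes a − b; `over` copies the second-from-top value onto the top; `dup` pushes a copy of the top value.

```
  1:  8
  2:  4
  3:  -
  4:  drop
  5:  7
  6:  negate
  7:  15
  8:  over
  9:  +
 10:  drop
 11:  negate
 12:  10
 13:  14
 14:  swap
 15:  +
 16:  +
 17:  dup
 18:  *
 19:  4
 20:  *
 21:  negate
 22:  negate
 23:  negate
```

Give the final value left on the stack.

8      -> [8]
4      -> [8, 4]
-      -> [4]
drop   -> []
7      -> [7]
negate -> [-7]
15     -> [-7, 15]
over   -> [-7, 15, -7]
+      -> [-7, 8]
drop   -> [-7]
negate -> [7]
10     -> [7, 10]
14     -> [7, 10, 14]
swap   -> [7, 14, 10]
+      -> [7, 24]
+      -> [31]
dup    -> [31, 31]
*      -> [961]
4      -> [961, 4]
*      -> [3844]
negate -> [-3844]
negate -> [3844]
negate -> [-3844]

-3844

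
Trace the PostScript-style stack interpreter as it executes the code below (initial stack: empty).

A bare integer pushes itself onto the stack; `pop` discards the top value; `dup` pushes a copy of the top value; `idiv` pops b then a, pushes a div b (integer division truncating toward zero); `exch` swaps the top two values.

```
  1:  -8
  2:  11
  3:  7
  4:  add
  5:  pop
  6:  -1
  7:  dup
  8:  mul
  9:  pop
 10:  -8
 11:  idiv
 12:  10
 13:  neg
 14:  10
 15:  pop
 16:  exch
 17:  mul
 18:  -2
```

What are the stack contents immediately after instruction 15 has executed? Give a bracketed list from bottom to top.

[1, -10]

-8   -> -8
11   -> -8 11
7    -> -8 11 7
add  -> -8 18
pop  -> -8
-1   -> -8 -1
dup  -> -8 -1 -1
mul  -> -8 1
pop  -> -8
-8   -> -8 -8
idiv -> 1
10   -> 1 10
neg  -> 1 -10
10   -> 1 -10 10
pop  -> 1 -10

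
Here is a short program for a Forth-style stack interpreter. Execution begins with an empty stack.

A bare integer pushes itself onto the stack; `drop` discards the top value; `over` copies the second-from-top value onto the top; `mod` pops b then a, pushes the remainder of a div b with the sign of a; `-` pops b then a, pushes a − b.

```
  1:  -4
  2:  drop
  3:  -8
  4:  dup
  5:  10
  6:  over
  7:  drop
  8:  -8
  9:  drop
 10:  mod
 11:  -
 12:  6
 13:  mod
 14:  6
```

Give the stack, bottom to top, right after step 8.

-4   → -4
drop → (empty)
-8   → -8
dup  → -8 -8
10   → -8 -8 10
over → -8 -8 10 -8
drop → -8 -8 10
-8   → -8 -8 10 -8

[-8, -8, 10, -8]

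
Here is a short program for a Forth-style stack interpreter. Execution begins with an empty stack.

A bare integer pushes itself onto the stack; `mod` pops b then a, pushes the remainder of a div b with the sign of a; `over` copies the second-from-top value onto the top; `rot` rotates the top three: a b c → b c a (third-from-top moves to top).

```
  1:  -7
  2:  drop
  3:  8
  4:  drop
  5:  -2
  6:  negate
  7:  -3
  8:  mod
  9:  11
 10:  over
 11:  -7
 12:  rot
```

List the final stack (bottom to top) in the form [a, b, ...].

[2, 2, -7, 11]

-7      [-7]
drop    []
8       [8]
drop    []
-2      [-2]
negate  [2]
-3      [2, -3]
mod     [2]
11      [2, 11]
over    [2, 11, 2]
-7      [2, 11, 2, -7]
rot     [2, 2, -7, 11]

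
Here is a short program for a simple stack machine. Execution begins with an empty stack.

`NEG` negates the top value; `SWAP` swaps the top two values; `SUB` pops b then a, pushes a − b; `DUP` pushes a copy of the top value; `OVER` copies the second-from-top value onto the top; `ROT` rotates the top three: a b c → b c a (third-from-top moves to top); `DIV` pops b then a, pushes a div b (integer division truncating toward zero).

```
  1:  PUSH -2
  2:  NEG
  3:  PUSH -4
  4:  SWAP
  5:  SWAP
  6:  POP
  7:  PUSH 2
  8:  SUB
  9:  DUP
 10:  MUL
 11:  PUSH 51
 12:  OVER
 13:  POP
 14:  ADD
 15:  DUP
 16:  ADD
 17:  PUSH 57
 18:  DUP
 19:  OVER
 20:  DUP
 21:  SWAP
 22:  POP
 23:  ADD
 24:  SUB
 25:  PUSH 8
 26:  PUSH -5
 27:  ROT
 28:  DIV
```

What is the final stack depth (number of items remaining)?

PUSH -2 → -2
NEG     → 2
PUSH -4 → 2 -4
SWAP    → -4 2
SWAP    → 2 -4
POP     → 2
PUSH 2  → 2 2
SUB     → 0
DUP     → 0 0
MUL     → 0
PUSH 51 → 0 51
OVER    → 0 51 0
POP     → 0 51
ADD     → 51
DUP     → 51 51
ADD     → 102
PUSH 57 → 102 57
DUP     → 102 57 57
OVER    → 102 57 57 57
DUP     → 102 57 57 57 57
SWAP    → 102 57 57 57 57
POP     → 102 57 57 57
ADD     → 102 57 114
SUB     → 102 -57
PUSH 8  → 102 -57 8
PUSH -5 → 102 -57 8 -5
ROT     → 102 8 -5 -57
DIV     → 102 8 0

3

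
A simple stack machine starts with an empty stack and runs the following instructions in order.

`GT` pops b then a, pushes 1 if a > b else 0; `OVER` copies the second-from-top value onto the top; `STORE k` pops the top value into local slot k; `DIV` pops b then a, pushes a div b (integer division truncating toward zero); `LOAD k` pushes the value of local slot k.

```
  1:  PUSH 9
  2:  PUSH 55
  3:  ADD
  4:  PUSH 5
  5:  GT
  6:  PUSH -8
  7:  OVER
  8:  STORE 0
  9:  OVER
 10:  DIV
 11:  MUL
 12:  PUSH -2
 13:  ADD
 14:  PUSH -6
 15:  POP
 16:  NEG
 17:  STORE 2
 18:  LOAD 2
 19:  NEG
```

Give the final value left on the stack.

-10

PUSH 9  : [9]
PUSH 55 : [9, 55]
ADD     : [64]
PUSH 5  : [64, 5]
GT      : [1]
PUSH -8 : [1, -8]
OVER    : [1, -8, 1]
STORE 0 : [1, -8]
OVER    : [1, -8, 1]
DIV     : [1, -8]
MUL     : [-8]
PUSH -2 : [-8, -2]
ADD     : [-10]
PUSH -6 : [-10, -6]
POP     : [-10]
NEG     : [10]
STORE 2 : []
LOAD 2  : [10]
NEG     : [-10]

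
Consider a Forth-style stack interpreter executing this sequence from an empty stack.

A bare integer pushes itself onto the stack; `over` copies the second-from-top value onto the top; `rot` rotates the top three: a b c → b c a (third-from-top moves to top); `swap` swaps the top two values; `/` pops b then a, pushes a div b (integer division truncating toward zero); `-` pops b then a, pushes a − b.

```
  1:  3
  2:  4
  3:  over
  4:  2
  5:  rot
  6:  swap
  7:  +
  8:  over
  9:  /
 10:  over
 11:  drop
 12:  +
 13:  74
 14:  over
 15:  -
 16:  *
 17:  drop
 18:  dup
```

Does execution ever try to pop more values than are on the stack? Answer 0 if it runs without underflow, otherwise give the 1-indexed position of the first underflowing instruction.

0

3    -> 3
4    -> 3 4
over -> 3 4 3
2    -> 3 4 3 2
rot  -> 3 3 2 4
swap -> 3 3 4 2
+    -> 3 3 6
over -> 3 3 6 3
/    -> 3 3 2
over -> 3 3 2 3
drop -> 3 3 2
+    -> 3 5
74   -> 3 5 74
over -> 3 5 74 5
-    -> 3 5 69
*    -> 3 345
drop -> 3
dup  -> 3 3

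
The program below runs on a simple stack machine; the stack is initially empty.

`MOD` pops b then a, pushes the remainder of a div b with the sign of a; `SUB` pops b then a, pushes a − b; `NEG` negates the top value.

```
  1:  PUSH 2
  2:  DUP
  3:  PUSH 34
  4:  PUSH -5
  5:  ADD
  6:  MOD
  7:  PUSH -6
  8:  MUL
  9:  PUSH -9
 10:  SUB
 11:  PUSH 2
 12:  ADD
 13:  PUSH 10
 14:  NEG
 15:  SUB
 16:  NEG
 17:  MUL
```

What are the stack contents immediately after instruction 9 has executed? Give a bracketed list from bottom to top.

PUSH 2  -> [2]
DUP     -> [2, 2]
PUSH 34 -> [2, 2, 34]
PUSH -5 -> [2, 2, 34, -5]
ADD     -> [2, 2, 29]
MOD     -> [2, 2]
PUSH -6 -> [2, 2, -6]
MUL     -> [2, -12]
PUSH -9 -> [2, -12, -9]

[2, -12, -9]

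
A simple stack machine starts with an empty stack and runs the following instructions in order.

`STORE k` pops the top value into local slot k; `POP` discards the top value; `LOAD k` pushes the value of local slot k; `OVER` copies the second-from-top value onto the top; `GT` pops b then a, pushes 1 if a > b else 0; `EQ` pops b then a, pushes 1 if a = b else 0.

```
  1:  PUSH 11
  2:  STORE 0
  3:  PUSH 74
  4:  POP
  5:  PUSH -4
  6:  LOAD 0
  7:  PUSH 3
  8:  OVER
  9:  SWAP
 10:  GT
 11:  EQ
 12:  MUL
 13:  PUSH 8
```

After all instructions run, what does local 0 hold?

PUSH 11 : 11
STORE 0 : (empty)
PUSH 74 : 74
POP     : (empty)
PUSH -4 : -4
LOAD 0  : -4 11
PUSH 3  : -4 11 3
OVER    : -4 11 3 11
SWAP    : -4 11 11 3
GT      : -4 11 1
EQ      : -4 0
MUL     : 0
PUSH 8  : 0 8

11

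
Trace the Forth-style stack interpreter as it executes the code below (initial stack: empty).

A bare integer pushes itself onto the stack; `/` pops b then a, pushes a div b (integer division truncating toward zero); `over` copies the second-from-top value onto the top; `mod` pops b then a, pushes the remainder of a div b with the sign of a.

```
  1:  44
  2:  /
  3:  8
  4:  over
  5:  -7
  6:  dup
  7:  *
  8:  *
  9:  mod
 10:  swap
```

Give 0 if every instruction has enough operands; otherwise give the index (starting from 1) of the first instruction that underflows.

44  [44]
/  — needs 2 operands, stack has 1 → underflow

2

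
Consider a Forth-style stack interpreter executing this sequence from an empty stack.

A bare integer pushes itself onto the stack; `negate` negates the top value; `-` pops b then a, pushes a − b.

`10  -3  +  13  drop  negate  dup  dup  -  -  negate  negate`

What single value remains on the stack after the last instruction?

-7

10     -> 10
-3     -> 10 -3
+      -> 7
13     -> 7 13
drop   -> 7
negate -> -7
dup    -> -7 -7
dup    -> -7 -7 -7
-      -> -7 0
-      -> -7
negate -> 7
negate -> -7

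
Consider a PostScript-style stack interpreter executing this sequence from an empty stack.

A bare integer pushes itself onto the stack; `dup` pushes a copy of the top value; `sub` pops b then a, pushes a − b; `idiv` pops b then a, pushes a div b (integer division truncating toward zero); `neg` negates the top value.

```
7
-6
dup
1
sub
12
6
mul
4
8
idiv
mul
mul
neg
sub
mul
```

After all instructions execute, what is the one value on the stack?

7    : 7
-6   : 7 -6
dup  : 7 -6 -6
1    : 7 -6 -6 1
sub  : 7 -6 -7
12   : 7 -6 -7 12
6    : 7 -6 -7 12 6
mul  : 7 -6 -7 72
4    : 7 -6 -7 72 4
8    : 7 -6 -7 72 4 8
idiv : 7 -6 -7 72 0
mul  : 7 -6 -7 0
mul  : 7 -6 0
neg  : 7 -6 0
sub  : 7 -6
mul  : -42

-42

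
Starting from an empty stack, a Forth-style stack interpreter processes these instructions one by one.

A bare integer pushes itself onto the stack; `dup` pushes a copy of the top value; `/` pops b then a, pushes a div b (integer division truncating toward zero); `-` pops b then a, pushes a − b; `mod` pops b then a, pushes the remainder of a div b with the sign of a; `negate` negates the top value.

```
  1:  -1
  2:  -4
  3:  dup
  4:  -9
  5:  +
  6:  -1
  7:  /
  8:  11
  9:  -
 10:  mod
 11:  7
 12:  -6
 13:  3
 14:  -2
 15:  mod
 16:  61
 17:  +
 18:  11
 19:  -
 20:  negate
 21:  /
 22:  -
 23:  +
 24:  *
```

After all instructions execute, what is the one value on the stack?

-7

-1     -> -1
-4     -> -1 -4
dup    -> -1 -4 -4
-9     -> -1 -4 -4 -9
+      -> -1 -4 -13
-1     -> -1 -4 -13 -1
/      -> -1 -4 13
11     -> -1 -4 13 11
-      -> -1 -4 2
mod    -> -1 0
7      -> -1 0 7
-6     -> -1 0 7 -6
3      -> -1 0 7 -6 3
-2     -> -1 0 7 -6 3 -2
mod    -> -1 0 7 -6 1
61     -> -1 0 7 -6 1 61
+      -> -1 0 7 -6 62
11     -> -1 0 7 -6 62 11
-      -> -1 0 7 -6 51
negate -> -1 0 7 -6 -51
/      -> -1 0 7 0
-      -> -1 0 7
+      -> -1 7
*      -> -7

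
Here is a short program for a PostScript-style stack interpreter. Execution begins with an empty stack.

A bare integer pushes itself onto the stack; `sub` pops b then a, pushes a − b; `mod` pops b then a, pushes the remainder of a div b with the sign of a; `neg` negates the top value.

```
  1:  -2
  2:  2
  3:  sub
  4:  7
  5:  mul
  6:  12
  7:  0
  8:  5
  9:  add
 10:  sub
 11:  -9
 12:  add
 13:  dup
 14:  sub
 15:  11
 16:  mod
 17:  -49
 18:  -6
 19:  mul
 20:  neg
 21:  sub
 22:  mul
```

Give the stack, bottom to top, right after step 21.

-2   [-2]
2    [-2, 2]
sub  [-4]
7    [-4, 7]
mul  [-28]
12   [-28, 12]
0    [-28, 12, 0]
5    [-28, 12, 0, 5]
add  [-28, 12, 5]
sub  [-28, 7]
-9   [-28, 7, -9]
add  [-28, -2]
dup  [-28, -2, -2]
sub  [-28, 0]
11   [-28, 0, 11]
mod  [-28, 0]
-49  [-28, 0, -49]
-6   [-28, 0, -49, -6]
mul  [-28, 0, 294]
neg  [-28, 0, -294]
sub  [-28, 294]

[-28, 294]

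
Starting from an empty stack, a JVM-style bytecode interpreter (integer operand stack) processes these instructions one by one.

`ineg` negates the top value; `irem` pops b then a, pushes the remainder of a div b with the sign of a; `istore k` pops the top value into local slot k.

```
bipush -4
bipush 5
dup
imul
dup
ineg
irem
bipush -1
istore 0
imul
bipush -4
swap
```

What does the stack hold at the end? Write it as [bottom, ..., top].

[-4, 0]

bipush -4 -> [-4]
bipush 5  -> [-4, 5]
dup       -> [-4, 5, 5]
imul      -> [-4, 25]
dup       -> [-4, 25, 25]
ineg      -> [-4, 25, -25]
irem      -> [-4, 0]
bipush -1 -> [-4, 0, -1]
istore 0  -> [-4, 0]
imul      -> [0]
bipush -4 -> [0, -4]
swap      -> [-4, 0]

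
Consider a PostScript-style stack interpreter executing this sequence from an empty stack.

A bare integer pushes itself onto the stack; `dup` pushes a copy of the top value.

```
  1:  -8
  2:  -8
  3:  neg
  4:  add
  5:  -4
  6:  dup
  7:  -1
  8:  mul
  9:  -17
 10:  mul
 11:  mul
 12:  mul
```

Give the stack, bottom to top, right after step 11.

-8   [-8]
-8   [-8, -8]
neg  [-8, 8]
add  [0]
-4   [0, -4]
dup  [0, -4, -4]
-1   [0, -4, -4, -1]
mul  [0, -4, 4]
-17  [0, -4, 4, -17]
mul  [0, -4, -68]
mul  [0, 272]

[0, 272]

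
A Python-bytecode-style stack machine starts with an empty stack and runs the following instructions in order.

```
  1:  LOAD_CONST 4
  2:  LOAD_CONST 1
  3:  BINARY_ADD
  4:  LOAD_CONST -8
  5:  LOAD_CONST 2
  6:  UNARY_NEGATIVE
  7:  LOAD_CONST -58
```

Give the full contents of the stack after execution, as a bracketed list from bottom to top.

LOAD_CONST 4   : [4]
LOAD_CONST 1   : [4, 1]
BINARY_ADD     : [5]
LOAD_CONST -8  : [5, -8]
LOAD_CONST 2   : [5, -8, 2]
UNARY_NEGATIVE : [5, -8, -2]
LOAD_CONST -58 : [5, -8, -2, -58]

[5, -8, -2, -58]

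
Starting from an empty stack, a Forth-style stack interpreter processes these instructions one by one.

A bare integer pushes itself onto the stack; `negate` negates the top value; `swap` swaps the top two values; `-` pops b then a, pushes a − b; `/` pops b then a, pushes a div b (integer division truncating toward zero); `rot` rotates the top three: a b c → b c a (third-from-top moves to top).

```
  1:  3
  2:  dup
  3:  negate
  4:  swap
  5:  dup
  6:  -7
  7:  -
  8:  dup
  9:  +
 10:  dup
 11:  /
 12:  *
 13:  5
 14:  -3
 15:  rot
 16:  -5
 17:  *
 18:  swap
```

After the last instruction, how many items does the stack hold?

4

3      -> 3
dup    -> 3 3
negate -> 3 -3
swap   -> -3 3
dup    -> -3 3 3
-7     -> -3 3 3 -7
-      -> -3 3 10
dup    -> -3 3 10 10
+      -> -3 3 20
dup    -> -3 3 20 20
/      -> -3 3 1
*      -> -3 3
5      -> -3 3 5
-3     -> -3 3 5 -3
rot    -> -3 5 -3 3
-5     -> -3 5 -3 3 -5
*      -> -3 5 -3 -15
swap   -> -3 5 -15 -3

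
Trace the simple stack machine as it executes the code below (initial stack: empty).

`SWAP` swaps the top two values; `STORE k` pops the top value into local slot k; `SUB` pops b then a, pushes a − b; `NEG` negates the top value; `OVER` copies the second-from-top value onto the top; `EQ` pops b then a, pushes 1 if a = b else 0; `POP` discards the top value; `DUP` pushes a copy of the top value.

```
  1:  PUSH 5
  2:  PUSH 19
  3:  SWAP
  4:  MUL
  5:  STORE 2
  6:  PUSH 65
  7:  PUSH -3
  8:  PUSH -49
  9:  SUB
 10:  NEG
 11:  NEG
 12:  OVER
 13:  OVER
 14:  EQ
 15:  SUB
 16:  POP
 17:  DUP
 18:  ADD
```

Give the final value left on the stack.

PUSH 5   : [5]
PUSH 19  : [5, 19]
SWAP     : [19, 5]
MUL      : [95]
STORE 2  : []
PUSH 65  : [65]
PUSH -3  : [65, -3]
PUSH -49 : [65, -3, -49]
SUB      : [65, 46]
NEG      : [65, -46]
NEG      : [65, 46]
OVER     : [65, 46, 65]
OVER     : [65, 46, 65, 46]
EQ       : [65, 46, 0]
SUB      : [65, 46]
POP      : [65]
DUP      : [65, 65]
ADD      : [130]

130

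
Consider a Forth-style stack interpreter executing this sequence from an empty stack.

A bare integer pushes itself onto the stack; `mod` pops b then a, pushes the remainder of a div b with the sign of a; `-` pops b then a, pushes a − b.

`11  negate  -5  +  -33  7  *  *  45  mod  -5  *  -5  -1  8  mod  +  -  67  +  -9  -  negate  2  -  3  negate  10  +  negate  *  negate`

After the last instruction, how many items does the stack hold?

1

11     → 11
negate → -11
-5     → -11 -5
+      → -16
-33    → -16 -33
7      → -16 -33 7
*      → -16 -231
*      → 3696
45     → 3696 45
mod    → 6
-5     → 6 -5
*      → -30
-5     → -30 -5
-1     → -30 -5 -1
8      → -30 -5 -1 8
mod    → -30 -5 -1
+      → -30 -6
-      → -24
67     → -24 67
+      → 43
-9     → 43 -9
-      → 52
negate → -52
2      → -52 2
-      → -54
3      → -54 3
negate → -54 -3
10     → -54 -3 10
+      → -54 7
negate → -54 -7
*      → 378
negate → -378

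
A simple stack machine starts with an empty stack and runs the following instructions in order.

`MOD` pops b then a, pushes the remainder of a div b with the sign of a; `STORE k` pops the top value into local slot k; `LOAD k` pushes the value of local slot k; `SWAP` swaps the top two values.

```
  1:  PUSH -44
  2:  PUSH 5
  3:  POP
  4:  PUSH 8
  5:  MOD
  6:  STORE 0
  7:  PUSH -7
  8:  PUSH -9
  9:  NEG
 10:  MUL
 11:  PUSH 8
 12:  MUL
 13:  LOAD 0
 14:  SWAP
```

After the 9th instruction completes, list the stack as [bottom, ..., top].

PUSH -44 → [-44]
PUSH 5   → [-44, 5]
POP      → [-44]
PUSH 8   → [-44, 8]
MOD      → [-4]
STORE 0  → []
PUSH -7  → [-7]
PUSH -9  → [-7, -9]
NEG      → [-7, 9]

[-7, 9]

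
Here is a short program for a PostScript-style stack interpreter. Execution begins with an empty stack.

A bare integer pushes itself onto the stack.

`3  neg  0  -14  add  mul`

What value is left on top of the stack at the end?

3    [3]
neg  [-3]
0    [-3, 0]
-14  [-3, 0, -14]
add  [-3, -14]
mul  [42]

42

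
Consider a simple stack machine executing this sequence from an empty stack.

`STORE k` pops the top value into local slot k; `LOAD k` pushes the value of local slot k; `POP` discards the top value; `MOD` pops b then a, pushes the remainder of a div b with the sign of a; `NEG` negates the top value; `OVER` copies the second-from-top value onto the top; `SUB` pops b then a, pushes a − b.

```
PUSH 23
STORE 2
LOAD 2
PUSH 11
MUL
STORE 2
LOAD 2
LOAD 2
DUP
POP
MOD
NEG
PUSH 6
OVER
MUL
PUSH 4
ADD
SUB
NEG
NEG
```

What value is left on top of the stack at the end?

-4

PUSH 23  23
STORE 2  (empty)
LOAD 2   23
PUSH 11  23 11
MUL      253
STORE 2  (empty)
LOAD 2   253
LOAD 2   253 253
DUP      253 253 253
POP      253 253
MOD      0
NEG      0
PUSH 6   0 6
OVER     0 6 0
MUL      0 0
PUSH 4   0 0 4
ADD      0 4
SUB      -4
NEG      4
NEG      -4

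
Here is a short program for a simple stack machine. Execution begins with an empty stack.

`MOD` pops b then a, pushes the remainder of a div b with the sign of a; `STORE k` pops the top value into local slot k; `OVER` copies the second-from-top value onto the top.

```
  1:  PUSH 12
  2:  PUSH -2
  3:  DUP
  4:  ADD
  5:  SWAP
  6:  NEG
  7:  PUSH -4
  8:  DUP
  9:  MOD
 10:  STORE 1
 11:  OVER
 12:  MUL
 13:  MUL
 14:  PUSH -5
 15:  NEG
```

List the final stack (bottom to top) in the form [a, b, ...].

[-192, 5]

PUSH 12  [12]
PUSH -2  [12, -2]
DUP      [12, -2, -2]
ADD      [12, -4]
SWAP     [-4, 12]
NEG      [-4, -12]
PUSH -4  [-4, -12, -4]
DUP      [-4, -12, -4, -4]
MOD      [-4, -12, 0]
STORE 1  [-4, -12]
OVER     [-4, -12, -4]
MUL      [-4, 48]
MUL      [-192]
PUSH -5  [-192, -5]
NEG      [-192, 5]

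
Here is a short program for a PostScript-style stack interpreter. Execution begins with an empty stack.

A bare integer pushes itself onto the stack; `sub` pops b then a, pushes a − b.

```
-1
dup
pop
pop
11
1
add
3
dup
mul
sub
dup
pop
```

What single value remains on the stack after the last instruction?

3

-1  → [-1]
dup → [-1, -1]
pop → [-1]
pop → []
11  → [11]
1   → [11, 1]
add → [12]
3   → [12, 3]
dup → [12, 3, 3]
mul → [12, 9]
sub → [3]
dup → [3, 3]
pop → [3]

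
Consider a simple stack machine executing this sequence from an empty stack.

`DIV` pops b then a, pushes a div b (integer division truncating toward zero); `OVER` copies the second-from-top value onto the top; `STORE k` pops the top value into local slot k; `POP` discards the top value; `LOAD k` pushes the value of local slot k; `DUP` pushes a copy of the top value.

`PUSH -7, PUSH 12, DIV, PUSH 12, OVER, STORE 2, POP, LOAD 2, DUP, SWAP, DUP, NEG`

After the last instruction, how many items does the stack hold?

PUSH -7 : [-7]
PUSH 12 : [-7, 12]
DIV     : [0]
PUSH 12 : [0, 12]
OVER    : [0, 12, 0]
STORE 2 : [0, 12]
POP     : [0]
LOAD 2  : [0, 0]
DUP     : [0, 0, 0]
SWAP    : [0, 0, 0]
DUP     : [0, 0, 0, 0]
NEG     : [0, 0, 0, 0]

4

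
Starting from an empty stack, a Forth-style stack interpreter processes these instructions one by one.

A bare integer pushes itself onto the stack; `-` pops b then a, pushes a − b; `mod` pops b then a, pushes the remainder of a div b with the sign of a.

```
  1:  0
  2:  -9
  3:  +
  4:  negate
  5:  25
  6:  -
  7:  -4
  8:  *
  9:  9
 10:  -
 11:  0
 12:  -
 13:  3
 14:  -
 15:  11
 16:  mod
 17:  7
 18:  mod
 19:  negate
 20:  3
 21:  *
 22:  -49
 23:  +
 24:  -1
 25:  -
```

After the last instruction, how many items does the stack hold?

1

0       0
-9      0 -9
+       -9
negate  9
25      9 25
-       -16
-4      -16 -4
*       64
9       64 9
-       55
0       55 0
-       55
3       55 3
-       52
11      52 11
mod     8
7       8 7
mod     1
negate  -1
3       -1 3
*       -3
-49     -3 -49
+       -52
-1      -52 -1
-       -51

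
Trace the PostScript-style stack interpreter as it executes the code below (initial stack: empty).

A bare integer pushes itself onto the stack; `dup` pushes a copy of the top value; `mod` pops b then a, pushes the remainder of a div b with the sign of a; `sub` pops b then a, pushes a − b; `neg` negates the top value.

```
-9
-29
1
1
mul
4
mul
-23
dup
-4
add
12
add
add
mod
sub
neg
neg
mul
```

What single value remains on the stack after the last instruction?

297

-9   -9
-29  -9 -29
1    -9 -29 1
1    -9 -29 1 1
mul  -9 -29 1
4    -9 -29 1 4
mul  -9 -29 4
-23  -9 -29 4 -23
dup  -9 -29 4 -23 -23
-4   -9 -29 4 -23 -23 -4
add  -9 -29 4 -23 -27
12   -9 -29 4 -23 -27 12
add  -9 -29 4 -23 -15
add  -9 -29 4 -38
mod  -9 -29 4
sub  -9 -33
neg  -9 33
neg  -9 -33
mul  297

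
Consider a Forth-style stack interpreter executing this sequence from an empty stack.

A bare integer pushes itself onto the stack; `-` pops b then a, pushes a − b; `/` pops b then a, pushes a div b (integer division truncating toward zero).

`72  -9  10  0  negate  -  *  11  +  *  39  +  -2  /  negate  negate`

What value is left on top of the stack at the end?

72     -> 72
-9     -> 72 -9
10     -> 72 -9 10
0      -> 72 -9 10 0
negate -> 72 -9 10 0
-      -> 72 -9 10
*      -> 72 -90
11     -> 72 -90 11
+      -> 72 -79
*      -> -5688
39     -> -5688 39
+      -> -5649
-2     -> -5649 -2
/      -> 2824
negate -> -2824
negate -> 2824

2824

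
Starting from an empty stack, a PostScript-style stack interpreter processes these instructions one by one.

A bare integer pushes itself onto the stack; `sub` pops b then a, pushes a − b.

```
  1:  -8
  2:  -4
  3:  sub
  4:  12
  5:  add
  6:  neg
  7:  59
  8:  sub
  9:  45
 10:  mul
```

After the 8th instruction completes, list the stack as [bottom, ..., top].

[-67]

-8  → -8
-4  → -8 -4
sub → -4
12  → -4 12
add → 8
neg → -8
59  → -8 59
sub → -67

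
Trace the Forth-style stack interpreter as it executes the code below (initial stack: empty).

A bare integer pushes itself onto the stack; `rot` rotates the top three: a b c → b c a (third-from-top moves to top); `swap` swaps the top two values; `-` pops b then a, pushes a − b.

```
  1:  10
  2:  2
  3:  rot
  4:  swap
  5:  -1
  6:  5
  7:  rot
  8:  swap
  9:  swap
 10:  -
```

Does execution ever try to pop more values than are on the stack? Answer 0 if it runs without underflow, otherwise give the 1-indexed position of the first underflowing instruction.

3

10 -> [10]
2  -> [10, 2]
rot  — needs 3 operands, stack has 2 → underflow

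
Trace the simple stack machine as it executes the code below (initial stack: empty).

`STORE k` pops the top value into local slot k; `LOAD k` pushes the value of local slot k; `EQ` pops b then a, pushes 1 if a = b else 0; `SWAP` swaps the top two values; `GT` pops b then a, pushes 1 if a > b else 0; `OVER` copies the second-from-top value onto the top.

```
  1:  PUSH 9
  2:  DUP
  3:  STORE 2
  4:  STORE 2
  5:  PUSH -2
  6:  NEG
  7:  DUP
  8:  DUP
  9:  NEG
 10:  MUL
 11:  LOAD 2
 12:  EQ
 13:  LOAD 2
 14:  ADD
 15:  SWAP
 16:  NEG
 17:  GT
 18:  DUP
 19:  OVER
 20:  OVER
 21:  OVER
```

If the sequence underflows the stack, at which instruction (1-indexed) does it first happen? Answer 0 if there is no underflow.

PUSH 9  : 9
DUP     : 9 9
STORE 2 : 9
STORE 2 : (empty)
PUSH -2 : -2
NEG     : 2
DUP     : 2 2
DUP     : 2 2 2
NEG     : 2 2 -2
MUL     : 2 -4
LOAD 2  : 2 -4 9
EQ      : 2 0
LOAD 2  : 2 0 9
ADD     : 2 9
SWAP    : 9 2
NEG     : 9 -2
GT      : 1
DUP     : 1 1
OVER    : 1 1 1
OVER    : 1 1 1 1
OVER    : 1 1 1 1 1

0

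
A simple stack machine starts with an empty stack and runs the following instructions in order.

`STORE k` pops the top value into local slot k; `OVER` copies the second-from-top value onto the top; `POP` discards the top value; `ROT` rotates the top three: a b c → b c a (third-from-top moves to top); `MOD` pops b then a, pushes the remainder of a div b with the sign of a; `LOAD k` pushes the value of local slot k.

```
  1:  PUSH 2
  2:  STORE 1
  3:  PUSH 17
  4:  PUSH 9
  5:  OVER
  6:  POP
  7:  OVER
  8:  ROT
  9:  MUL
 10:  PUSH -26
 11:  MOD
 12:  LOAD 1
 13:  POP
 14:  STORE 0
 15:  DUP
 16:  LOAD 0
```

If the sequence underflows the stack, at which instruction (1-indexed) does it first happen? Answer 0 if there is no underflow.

0

PUSH 2   : [2]
STORE 1  : []
PUSH 17  : [17]
PUSH 9   : [17, 9]
OVER     : [17, 9, 17]
POP      : [17, 9]
OVER     : [17, 9, 17]
ROT      : [9, 17, 17]
MUL      : [9, 289]
PUSH -26 : [9, 289, -26]
MOD      : [9, 3]
LOAD 1   : [9, 3, 2]
POP      : [9, 3]
STORE 0  : [9]
DUP      : [9, 9]
LOAD 0   : [9, 9, 3]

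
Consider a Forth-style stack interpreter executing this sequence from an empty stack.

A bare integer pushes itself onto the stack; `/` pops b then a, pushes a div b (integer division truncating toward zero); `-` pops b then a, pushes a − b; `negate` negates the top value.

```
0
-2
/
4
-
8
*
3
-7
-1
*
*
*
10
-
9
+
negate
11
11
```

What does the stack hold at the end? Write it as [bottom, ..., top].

0       0
-2      0 -2
/       0
4       0 4
-       -4
8       -4 8
*       -32
3       -32 3
-7      -32 3 -7
-1      -32 3 -7 -1
*       -32 3 7
*       -32 21
*       -672
10      -672 10
-       -682
9       -682 9
+       -673
negate  673
11      673 11
11      673 11 11

[673, 11, 11]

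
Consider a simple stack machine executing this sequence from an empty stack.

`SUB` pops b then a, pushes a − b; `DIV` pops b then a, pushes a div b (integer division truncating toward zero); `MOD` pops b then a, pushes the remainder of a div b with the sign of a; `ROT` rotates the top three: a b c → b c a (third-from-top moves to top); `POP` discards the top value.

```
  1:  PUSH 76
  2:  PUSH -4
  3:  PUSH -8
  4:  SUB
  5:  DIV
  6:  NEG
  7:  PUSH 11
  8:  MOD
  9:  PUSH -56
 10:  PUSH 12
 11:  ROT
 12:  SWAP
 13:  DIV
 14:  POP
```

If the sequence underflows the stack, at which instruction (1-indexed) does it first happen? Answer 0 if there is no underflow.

PUSH 76  → [76]
PUSH -4  → [76, -4]
PUSH -8  → [76, -4, -8]
SUB      → [76, 4]
DIV      → [19]
NEG      → [-19]
PUSH 11  → [-19, 11]
MOD      → [-8]
PUSH -56 → [-8, -56]
PUSH 12  → [-8, -56, 12]
ROT      → [-56, 12, -8]
SWAP     → [-56, -8, 12]
DIV      → [-56, 0]
POP      → [-56]

0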